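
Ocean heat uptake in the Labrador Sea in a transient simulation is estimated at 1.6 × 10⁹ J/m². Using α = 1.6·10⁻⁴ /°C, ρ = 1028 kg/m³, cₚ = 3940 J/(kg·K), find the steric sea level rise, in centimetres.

6.32 cm of thermosteric rise

Δh = αQ/(ρcₚ) = 1.6×10⁻⁴ × 1.6×10⁹ / (1028 × 3940) ≈ 0.063205 m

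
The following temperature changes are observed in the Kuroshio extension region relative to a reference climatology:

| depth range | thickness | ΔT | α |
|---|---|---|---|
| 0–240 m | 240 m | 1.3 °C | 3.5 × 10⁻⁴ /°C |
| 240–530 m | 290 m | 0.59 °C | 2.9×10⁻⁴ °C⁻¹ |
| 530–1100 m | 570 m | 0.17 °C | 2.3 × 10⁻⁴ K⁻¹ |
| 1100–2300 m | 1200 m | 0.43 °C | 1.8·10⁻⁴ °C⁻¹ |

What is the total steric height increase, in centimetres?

27.4 cm of thermosteric rise

Layer 1: 3.5×10⁻⁴ × 240 × 1.3 = 0.10920 m
Layer 2: 0.59 × 290 × 2.9×10⁻⁴ = 0.049619 m
530–1100 m: 570 × 0.17 × 2.3×10⁻⁴ = 0.022287 m
Layer 4: 0.43 × 1.8×10⁻⁴ × 1200 = 0.09288 m
Δh = 0.10920 + 0.049619 + 0.022287 + 0.09288 = 0.273986 m ≈ 27.4 cm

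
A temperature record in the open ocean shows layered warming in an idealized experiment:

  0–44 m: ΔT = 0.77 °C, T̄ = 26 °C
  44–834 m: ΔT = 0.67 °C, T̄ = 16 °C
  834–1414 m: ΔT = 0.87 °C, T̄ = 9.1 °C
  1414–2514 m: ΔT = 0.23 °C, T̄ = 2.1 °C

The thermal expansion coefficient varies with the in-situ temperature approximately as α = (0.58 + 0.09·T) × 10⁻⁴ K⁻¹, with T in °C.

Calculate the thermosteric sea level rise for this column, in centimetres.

about 21 cm

Layer 1: α = (0.58 + 0.09×26)×10⁻⁴ = 2.92×10⁻⁴ K⁻¹
Layer 2: α = (0.58 + 0.09×16)×10⁻⁴ = 2.02×10⁻⁴ K⁻¹
Layer 3: α = (0.58 + 0.09×9.1)×10⁻⁴ = 1.399×10⁻⁴ K⁻¹
Layer 4: α = (0.58 + 0.09×2.1)×10⁻⁴ = 0.769×10⁻⁴ K⁻¹
Layer 1: 44 × 0.77 × 2.92×10⁻⁴ = 0.00989296 m
Layer 2: 2.02×10⁻⁴ × 0.67 × 790 = 0.1069186 m
Layer 3: 580 × 1.399×10⁻⁴ × 0.87 = 0.07059354 m
1100 × 0.23 × 0.769×10⁻⁴ = 0.0194557 m
Δh = 0.00989296 + 0.1069186 + 0.07059354 + 0.0194557 = 0.2068608 m ≈ 21 cm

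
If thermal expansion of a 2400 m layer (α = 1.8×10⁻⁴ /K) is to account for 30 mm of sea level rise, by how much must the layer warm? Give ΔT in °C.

ΔT = Δh/(αH) = 0.03 / (1.8×10⁻⁴ × 2400) ≈ 0.06944 °C

ΔT ≈ 0.069 °C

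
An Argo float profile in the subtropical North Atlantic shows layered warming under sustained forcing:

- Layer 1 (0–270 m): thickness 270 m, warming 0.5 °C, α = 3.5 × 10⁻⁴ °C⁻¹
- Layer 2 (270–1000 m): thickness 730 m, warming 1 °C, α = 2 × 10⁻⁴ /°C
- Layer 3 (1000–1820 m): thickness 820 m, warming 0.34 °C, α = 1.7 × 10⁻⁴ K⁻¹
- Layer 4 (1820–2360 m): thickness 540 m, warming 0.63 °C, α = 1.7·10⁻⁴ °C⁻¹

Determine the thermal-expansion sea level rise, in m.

Δh = 0.30 m

0–270 m: 0.5 × 3.5×10⁻⁴ × 270 = 0.04725 m
1 × 730 × 2×10⁻⁴ = 0.14600 m
Layer 3: 1.7×10⁻⁴ × 0.34 × 820 = 0.047396 m
Layer 4: 540 × 0.63 × 1.7×10⁻⁴ = 0.057834 m
Δh = 0.04725 + 0.14600 + 0.047396 + 0.057834 = 0.29848 m ≈ 0.30 m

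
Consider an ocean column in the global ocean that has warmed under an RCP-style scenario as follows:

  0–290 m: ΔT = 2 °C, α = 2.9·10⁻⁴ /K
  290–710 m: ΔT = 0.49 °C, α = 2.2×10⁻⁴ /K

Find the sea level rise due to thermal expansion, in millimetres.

213 mm

2.9×10⁻⁴ × 2 × 290 = 0.16820 m
290–710 m: 0.49 × 2.2×10⁻⁴ × 420 = 0.045276 m
Δh = 0.16820 + 0.045276 = 0.213476 m ≈ 213 mm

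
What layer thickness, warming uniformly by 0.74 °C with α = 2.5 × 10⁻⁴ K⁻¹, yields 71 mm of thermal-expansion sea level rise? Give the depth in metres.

384 m

H = Δh/(αΔT) = 0.071 / (2.5×10⁻⁴ × 0.74) ≈ 383.8 m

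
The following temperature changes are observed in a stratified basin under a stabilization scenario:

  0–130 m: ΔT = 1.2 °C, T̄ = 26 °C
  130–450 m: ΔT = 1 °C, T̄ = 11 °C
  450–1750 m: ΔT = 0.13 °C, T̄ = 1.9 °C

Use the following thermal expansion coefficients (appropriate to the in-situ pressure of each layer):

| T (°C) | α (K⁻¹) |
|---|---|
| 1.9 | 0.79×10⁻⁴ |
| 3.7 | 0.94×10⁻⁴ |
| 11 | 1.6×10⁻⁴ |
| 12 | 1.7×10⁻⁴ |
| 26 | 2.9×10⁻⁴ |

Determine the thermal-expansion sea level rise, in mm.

Layer 1 at 26 °C → α = 2.9×10⁻⁴ K⁻¹
Layer 2 at 11 °C → α = 1.6×10⁻⁴ K⁻¹
Layer 3 at 1.9 °C → α = 0.79×10⁻⁴ K⁻¹
Layer 1: 2.9×10⁻⁴ × 130 × 1.2 = 0.04524 m
Layer 2: 1.6×10⁻⁴ × 1 × 320 = 0.05120 m
Layer 3: 0.13 × 0.79×10⁻⁴ × 1300 = 0.013351 m
Δh = 0.04524 + 0.05120 + 0.013351 = 0.109791 m

110 mm of thermosteric rise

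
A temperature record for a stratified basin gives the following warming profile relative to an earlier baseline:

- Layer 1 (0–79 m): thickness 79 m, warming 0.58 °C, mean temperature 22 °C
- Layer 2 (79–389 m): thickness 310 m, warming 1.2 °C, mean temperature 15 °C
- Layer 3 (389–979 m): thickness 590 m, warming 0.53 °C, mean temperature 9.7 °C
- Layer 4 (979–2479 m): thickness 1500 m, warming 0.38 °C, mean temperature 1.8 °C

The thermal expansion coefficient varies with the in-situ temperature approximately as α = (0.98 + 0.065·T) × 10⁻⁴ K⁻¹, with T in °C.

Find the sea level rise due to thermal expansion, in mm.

Layer 1: α = (0.98 + 0.065×22)×10⁻⁴ = 2.41×10⁻⁴ K⁻¹
Layer 2: α = (0.98 + 0.065×15)×10⁻⁴ = 1.955×10⁻⁴ K⁻¹
Layer 3: α = (0.98 + 0.065×9.7)×10⁻⁴ = 1.6105×10⁻⁴ K⁻¹
Layer 4: α = (0.98 + 0.065×1.8)×10⁻⁴ = 1.097×10⁻⁴ K⁻¹
Layer 1: 79 × 2.41×10⁻⁴ × 0.58 = 0.01104262 m
Layer 2: 310 × 1.955×10⁻⁴ × 1.2 = 0.072726 m
389–979 m: 590 × 0.53 × 1.6105×10⁻⁴ = 0.050360335 m
Layer 4: 1.097×10⁻⁴ × 0.38 × 1500 = 0.062529 m
Δh = 0.01104262 + 0.072726 + 0.050360335 + 0.062529 = 0.196657955 m ≈ 197 mm

197 mm of thermosteric rise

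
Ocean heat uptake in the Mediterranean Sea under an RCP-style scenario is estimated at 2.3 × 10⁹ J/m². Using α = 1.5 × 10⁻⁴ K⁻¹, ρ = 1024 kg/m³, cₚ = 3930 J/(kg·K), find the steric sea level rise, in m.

Δh ≈ 0.086 m

Δh = αQ/(ρcₚ) = 1.5×10⁻⁴ × 2.3×10⁹ / (1024 × 3930) ≈ 0.085729 m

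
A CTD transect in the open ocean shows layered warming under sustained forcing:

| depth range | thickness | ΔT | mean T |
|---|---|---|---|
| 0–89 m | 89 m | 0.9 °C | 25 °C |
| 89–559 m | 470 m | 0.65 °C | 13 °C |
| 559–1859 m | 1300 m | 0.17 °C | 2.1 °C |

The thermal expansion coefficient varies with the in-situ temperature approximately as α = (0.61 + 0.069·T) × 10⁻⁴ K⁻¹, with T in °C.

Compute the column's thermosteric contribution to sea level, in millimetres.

Layer 1: α = (0.61 + 0.069×25)×10⁻⁴ = 2.335×10⁻⁴ K⁻¹
Layer 2: α = (0.61 + 0.069×13)×10⁻⁴ = 1.507×10⁻⁴ K⁻¹
Layer 3: α = (0.61 + 0.069×2.1)×10⁻⁴ = 0.7549×10⁻⁴ K⁻¹
Layer 1: 0.9 × 2.335×10⁻⁴ × 89 = 0.01870335 m
89–559 m: 1.507×10⁻⁴ × 0.65 × 470 = 0.04603885 m
Layer 3: 1300 × 0.7549×10⁻⁴ × 0.17 = 0.01668329 m
Δh = 0.01870335 + 0.04603885 + 0.01668329 = 0.08142549 m ≈ 81.4 mm

Δh = 81.4 mm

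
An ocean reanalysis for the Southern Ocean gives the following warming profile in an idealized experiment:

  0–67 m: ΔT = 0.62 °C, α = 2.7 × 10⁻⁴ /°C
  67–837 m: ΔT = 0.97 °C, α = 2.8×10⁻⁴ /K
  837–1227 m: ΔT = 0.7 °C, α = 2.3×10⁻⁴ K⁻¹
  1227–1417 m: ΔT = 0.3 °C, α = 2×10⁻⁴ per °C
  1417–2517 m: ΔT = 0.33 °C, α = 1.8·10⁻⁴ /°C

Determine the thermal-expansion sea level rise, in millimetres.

Δh = 360 mm

0–67 m: 0.62 × 2.7×10⁻⁴ × 67 = 0.0112158 m
67–837 m: 770 × 2.8×10⁻⁴ × 0.97 = 0.209132 m
837–1227 m: 0.7 × 390 × 2.3×10⁻⁴ = 0.06279 m
Layer 4: 190 × 0.3 × 2×10⁻⁴ = 0.01140 m
1.8×10⁻⁴ × 1100 × 0.33 = 0.06534 m
Δh = 0.0112158 + 0.209132 + 0.06279 + 0.01140 + 0.06534 = 0.3598778 m ≈ 360 mm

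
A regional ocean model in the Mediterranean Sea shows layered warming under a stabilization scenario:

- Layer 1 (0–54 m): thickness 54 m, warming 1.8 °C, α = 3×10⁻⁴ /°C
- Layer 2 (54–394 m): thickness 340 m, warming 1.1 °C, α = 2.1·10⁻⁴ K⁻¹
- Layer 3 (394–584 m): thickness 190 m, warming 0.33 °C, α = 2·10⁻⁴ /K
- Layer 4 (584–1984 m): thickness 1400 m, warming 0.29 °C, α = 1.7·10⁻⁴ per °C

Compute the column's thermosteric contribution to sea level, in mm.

54 × 3×10⁻⁴ × 1.8 = 0.02916 m
340 × 1.1 × 2.1×10⁻⁴ = 0.07854 m
Layer 3: 2×10⁻⁴ × 190 × 0.33 = 0.01254 m
1.7×10⁻⁴ × 0.29 × 1400 = 0.06902 m
Δh = 0.02916 + 0.07854 + 0.01254 + 0.06902 = 0.18926 m

Δh = 189 mm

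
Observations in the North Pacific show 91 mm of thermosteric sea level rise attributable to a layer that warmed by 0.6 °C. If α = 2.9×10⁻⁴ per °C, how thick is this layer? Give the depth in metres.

H = Δh/(αΔT) = 0.091 / (2.9×10⁻⁴ × 0.6) ≈ 523.0 m

H ≈ 523 m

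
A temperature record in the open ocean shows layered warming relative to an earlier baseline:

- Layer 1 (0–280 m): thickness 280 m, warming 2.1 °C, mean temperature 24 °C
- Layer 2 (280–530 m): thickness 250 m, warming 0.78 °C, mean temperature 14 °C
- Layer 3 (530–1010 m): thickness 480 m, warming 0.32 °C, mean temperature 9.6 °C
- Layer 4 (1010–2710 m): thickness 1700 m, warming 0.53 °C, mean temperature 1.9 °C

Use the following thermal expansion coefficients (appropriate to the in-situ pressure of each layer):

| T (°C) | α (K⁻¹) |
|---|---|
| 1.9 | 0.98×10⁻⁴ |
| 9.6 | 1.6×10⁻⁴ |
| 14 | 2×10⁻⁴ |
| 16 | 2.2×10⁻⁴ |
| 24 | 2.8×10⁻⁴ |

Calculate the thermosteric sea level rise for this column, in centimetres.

Layer 1 at 24 °C → α = 2.8×10⁻⁴ K⁻¹
Layer 2 at 14 °C → α = 2×10⁻⁴ K⁻¹
Layer 3 at 9.6 °C → α = 1.6×10⁻⁴ K⁻¹
Layer 4 at 1.9 °C → α = 0.98×10⁻⁴ K⁻¹
0–280 m: 2.8×10⁻⁴ × 280 × 2.1 = 0.16464 m
Layer 2: 250 × 2×10⁻⁴ × 0.78 = 0.03900 m
530–1010 m: 1.6×10⁻⁴ × 0.32 × 480 = 0.024576 m
Layer 4: 0.98×10⁻⁴ × 0.53 × 1700 = 0.088298 m
Δh = 0.16464 + 0.03900 + 0.024576 + 0.088298 = 0.316514 m

31.7 cm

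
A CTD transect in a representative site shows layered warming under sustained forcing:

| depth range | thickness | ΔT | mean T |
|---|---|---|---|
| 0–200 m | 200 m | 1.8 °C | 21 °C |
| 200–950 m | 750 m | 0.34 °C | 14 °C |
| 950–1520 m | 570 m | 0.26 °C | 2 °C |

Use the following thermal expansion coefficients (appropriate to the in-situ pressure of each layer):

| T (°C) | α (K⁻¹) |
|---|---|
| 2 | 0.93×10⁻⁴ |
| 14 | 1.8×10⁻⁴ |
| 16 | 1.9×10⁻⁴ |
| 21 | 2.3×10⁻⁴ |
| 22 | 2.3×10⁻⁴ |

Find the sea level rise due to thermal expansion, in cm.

Layer 1 at 21 °C → α = 2.3×10⁻⁴ K⁻¹
Layer 2 at 14 °C → α = 1.8×10⁻⁴ K⁻¹
Layer 3 at 2 °C → α = 0.93×10⁻⁴ K⁻¹
2.3×10⁻⁴ × 1.8 × 200 = 0.08280 m
Layer 2: 0.34 × 1.8×10⁻⁴ × 750 = 0.04590 m
0.93×10⁻⁴ × 570 × 0.26 = 0.0137826 m
Δh = 0.08280 + 0.04590 + 0.0137826 = 0.1424826 m ≈ 14.2 cm

Δh ≈ 14.2 cm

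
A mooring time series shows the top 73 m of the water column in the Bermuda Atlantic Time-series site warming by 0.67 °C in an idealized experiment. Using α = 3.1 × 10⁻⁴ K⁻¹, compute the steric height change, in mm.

Δh = αΔT·H = 3.1×10⁻⁴ × 0.67 × 73 = 0.0151621 m

about 15.2 mm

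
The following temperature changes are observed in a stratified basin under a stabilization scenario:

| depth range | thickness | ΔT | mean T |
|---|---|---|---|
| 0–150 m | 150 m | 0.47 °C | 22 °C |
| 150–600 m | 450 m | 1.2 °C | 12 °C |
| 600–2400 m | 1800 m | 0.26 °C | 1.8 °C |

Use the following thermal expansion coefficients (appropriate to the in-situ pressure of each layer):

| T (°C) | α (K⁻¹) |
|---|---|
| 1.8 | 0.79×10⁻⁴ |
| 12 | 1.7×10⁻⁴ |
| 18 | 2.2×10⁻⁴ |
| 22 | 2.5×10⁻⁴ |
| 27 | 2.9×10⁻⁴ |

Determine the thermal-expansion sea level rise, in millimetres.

150 mm

Layer 1 at 22 °C → α = 2.5×10⁻⁴ K⁻¹
Layer 2 at 12 °C → α = 1.7×10⁻⁴ K⁻¹
Layer 3 at 1.8 °C → α = 0.79×10⁻⁴ K⁻¹
Layer 1: 0.47 × 2.5×10⁻⁴ × 150 = 0.017625 m
150–600 m: 450 × 1.2 × 1.7×10⁻⁴ = 0.09180 m
Layer 3: 1800 × 0.26 × 0.79×10⁻⁴ = 0.036972 m
Δh = 0.017625 + 0.09180 + 0.036972 = 0.146397 m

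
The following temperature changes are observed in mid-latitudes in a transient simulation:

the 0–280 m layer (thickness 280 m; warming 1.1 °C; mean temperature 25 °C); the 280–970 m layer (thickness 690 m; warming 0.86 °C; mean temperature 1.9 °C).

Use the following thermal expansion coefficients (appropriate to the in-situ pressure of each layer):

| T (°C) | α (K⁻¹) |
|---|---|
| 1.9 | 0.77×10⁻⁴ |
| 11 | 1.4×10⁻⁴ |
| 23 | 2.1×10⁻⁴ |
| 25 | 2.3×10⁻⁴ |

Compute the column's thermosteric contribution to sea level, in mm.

Δh ≈ 117 mm

Layer 1 at 25 °C → α = 2.3×10⁻⁴ K⁻¹
Layer 2 at 1.9 °C → α = 0.77×10⁻⁴ K⁻¹
280 × 1.1 × 2.3×10⁻⁴ = 0.07084 m
280–970 m: 690 × 0.86 × 0.77×10⁻⁴ = 0.0456918 m
Δh = 0.07084 + 0.0456918 = 0.1165318 m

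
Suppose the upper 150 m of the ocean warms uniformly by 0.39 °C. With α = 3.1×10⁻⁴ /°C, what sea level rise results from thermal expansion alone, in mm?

Δh ≈ 18.1 mm

Δh = αΔT·H = 3.1×10⁻⁴ × 0.39 × 150 = 0.018135 m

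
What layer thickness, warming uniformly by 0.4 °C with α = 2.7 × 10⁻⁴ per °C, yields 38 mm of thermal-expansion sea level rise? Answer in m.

about 352 m

H = Δh/(αΔT) = 0.038 / (2.7×10⁻⁴ × 0.4) ≈ 351.9 m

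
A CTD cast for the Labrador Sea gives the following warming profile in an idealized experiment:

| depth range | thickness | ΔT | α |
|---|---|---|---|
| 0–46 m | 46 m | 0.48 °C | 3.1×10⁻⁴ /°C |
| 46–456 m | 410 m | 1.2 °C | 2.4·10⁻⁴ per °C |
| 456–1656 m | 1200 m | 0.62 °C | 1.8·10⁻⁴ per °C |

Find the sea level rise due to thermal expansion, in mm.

3.1×10⁻⁴ × 46 × 0.48 = 0.0068448 m
Layer 2: 2.4×10⁻⁴ × 410 × 1.2 = 0.11808 m
456–1656 m: 0.62 × 1.8×10⁻⁴ × 1200 = 0.13392 m
Δh = 0.0068448 + 0.11808 + 0.13392 = 0.2588448 m

260 mm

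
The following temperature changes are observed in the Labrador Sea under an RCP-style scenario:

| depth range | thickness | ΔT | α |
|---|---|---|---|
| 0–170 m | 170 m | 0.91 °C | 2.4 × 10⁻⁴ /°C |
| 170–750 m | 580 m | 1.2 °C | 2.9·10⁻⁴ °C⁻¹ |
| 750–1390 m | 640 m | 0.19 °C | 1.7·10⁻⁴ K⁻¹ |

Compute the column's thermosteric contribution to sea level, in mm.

Δh = 260 mm

0–170 m: 0.91 × 2.4×10⁻⁴ × 170 = 0.037128 m
170–750 m: 580 × 2.9×10⁻⁴ × 1.2 = 0.20184 m
750–1390 m: 640 × 1.7×10⁻⁴ × 0.19 = 0.020672 m
Δh = 0.037128 + 0.20184 + 0.020672 = 0.25964 m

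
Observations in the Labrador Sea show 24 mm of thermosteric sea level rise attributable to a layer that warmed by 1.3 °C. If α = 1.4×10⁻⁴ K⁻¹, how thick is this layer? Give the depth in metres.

H = Δh/(αΔT) = 0.024 / (1.4×10⁻⁴ × 1.3) ≈ 131.9 m

132 m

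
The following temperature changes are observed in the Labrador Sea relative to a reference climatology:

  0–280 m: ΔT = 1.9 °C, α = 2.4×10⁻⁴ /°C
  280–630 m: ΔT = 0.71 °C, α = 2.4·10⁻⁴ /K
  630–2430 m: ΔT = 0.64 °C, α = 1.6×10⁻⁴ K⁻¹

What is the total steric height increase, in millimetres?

Δh = 372 mm

Layer 1: 1.9 × 2.4×10⁻⁴ × 280 = 0.12768 m
280–630 m: 0.71 × 2.4×10⁻⁴ × 350 = 0.05964 m
1.6×10⁻⁴ × 0.64 × 1800 = 0.18432 m
Δh = 0.12768 + 0.05964 + 0.18432 = 0.37164 m ≈ 372 mm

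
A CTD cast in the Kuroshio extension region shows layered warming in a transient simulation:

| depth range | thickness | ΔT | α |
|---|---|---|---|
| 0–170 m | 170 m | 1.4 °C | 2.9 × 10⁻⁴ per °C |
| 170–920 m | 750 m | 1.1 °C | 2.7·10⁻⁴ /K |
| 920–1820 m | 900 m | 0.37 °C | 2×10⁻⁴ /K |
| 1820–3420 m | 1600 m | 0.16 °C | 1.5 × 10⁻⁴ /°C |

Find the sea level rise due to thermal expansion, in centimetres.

39.7 cm of thermosteric rise

2.9×10⁻⁴ × 1.4 × 170 = 0.06902 m
1.1 × 750 × 2.7×10⁻⁴ = 0.22275 m
Layer 3: 2×10⁻⁴ × 900 × 0.37 = 0.06660 m
1820–3420 m: 1.5×10⁻⁴ × 0.16 × 1600 = 0.03840 m
Δh = 0.06902 + 0.22275 + 0.06660 + 0.03840 = 0.39677 m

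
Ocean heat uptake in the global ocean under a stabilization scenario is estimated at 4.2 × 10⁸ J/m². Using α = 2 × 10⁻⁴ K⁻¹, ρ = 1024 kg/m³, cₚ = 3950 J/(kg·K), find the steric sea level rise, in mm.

21 mm of thermosteric rise

Δh = αQ/(ρcₚ) = 2×10⁻⁴ × 4.2×10⁸ / (1024 × 3950) ≈ 0.020767 m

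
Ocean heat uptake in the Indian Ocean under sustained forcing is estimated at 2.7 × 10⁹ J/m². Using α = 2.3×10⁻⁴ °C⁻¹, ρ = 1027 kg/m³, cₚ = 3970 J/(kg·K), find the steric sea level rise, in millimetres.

152 mm

Δh = αQ/(ρcₚ) = 2.3×10⁻⁴ × 2.7×10⁹ / (1027 × 3970) ≈ 0.15231 m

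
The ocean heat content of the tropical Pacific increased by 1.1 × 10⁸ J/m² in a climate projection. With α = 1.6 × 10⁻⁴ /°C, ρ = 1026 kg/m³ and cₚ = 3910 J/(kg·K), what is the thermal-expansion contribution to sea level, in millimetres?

Δh = αQ/(ρcₚ) = 1.6×10⁻⁴ × 1.1×10⁸ / (1026 × 3910) ≈ 0.0043872 m

Δh ≈ 4.4 mm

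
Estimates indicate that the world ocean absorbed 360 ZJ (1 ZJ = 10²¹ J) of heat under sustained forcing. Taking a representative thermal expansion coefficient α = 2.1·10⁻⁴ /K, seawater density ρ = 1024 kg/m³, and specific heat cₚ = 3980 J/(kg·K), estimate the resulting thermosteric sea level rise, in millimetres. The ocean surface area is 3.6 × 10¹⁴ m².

Per unit area: Q = 360×10²¹ / (3.6×10¹⁴) = 1×10⁹ J/m²
Δh = αQ/(ρcₚ) = 2.1×10⁻⁴ × 1×10⁹ / (1024 × 3980) ≈ 0.051527 m

Δh ≈ 51.5 mm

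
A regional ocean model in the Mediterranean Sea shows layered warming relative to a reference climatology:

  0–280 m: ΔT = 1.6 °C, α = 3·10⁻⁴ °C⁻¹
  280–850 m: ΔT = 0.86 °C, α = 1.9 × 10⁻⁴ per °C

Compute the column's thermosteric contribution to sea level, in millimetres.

about 230 mm

1.6 × 3×10⁻⁴ × 280 = 0.13440 m
Layer 2: 0.86 × 1.9×10⁻⁴ × 570 = 0.093138 m
Δh = 0.13440 + 0.093138 = 0.227538 m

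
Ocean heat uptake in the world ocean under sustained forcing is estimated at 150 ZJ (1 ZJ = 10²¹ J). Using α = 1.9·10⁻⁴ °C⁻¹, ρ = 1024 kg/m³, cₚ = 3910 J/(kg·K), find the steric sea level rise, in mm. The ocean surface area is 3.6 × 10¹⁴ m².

Per unit area: Q = 150×10²¹ / (3.6×10¹⁴) ≈ 4.167×10⁸ J/m²
Δh = αQ/(ρcₚ) = 1.9×10⁻⁴ × 4.167×10⁸ / (1024 × 3910) ≈ 0.019774 m

Δh = 19.8 mm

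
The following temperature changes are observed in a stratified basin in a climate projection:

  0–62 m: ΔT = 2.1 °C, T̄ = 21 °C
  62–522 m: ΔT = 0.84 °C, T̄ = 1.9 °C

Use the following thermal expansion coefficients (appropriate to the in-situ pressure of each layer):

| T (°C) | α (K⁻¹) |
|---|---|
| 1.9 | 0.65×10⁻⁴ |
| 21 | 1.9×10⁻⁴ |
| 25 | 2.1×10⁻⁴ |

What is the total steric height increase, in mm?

about 49.9 mm

Layer 1 at 21 °C → α = 1.9×10⁻⁴ K⁻¹
Layer 2 at 1.9 °C → α = 0.65×10⁻⁴ K⁻¹
Layer 1: 2.1 × 62 × 1.9×10⁻⁴ = 0.024738 m
62–522 m: 0.84 × 460 × 0.65×10⁻⁴ = 0.025116 m
Δh = 0.024738 + 0.025116 = 0.049854 m ≈ 49.9 mm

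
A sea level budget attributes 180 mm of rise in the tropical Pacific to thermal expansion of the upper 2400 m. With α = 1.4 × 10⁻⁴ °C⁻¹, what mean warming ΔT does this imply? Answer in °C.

about 0.536 °C

ΔT = Δh/(αH) = 0.18 / (1.4×10⁻⁴ × 2400) ≈ 0.5357 °C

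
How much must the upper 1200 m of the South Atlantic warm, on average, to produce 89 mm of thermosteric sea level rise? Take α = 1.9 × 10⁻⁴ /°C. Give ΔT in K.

0.390 K

ΔT = Δh/(αH) = 0.089 / (1.9×10⁻⁴ × 1200) ≈ 0.3904 K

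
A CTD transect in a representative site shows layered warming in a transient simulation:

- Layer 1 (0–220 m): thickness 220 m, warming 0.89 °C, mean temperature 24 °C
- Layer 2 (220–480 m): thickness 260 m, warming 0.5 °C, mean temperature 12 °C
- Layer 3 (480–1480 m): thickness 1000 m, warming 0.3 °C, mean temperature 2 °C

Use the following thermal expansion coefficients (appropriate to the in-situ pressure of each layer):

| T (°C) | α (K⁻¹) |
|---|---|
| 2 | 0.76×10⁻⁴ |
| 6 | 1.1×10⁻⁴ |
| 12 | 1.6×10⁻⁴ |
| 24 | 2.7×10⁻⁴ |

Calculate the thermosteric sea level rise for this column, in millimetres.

96.5 mm

Layer 1 at 24 °C → α = 2.7×10⁻⁴ K⁻¹
Layer 2 at 12 °C → α = 1.6×10⁻⁴ K⁻¹
Layer 3 at 2 °C → α = 0.76×10⁻⁴ K⁻¹
2.7×10⁻⁴ × 0.89 × 220 = 0.052866 m
1.6×10⁻⁴ × 0.5 × 260 = 0.02080 m
480–1480 m: 1000 × 0.3 × 0.76×10⁻⁴ = 0.02280 m
Δh = 0.052866 + 0.02080 + 0.02280 = 0.096466 m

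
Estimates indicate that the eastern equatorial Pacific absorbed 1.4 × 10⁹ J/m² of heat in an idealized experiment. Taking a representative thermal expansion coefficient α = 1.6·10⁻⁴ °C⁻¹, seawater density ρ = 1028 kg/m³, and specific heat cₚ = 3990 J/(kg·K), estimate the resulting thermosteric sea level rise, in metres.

0.0546 m of thermosteric rise

Δh = αQ/(ρcₚ) = 1.6×10⁻⁴ × 1.4×10⁹ / (1028 × 3990) ≈ 0.054611 m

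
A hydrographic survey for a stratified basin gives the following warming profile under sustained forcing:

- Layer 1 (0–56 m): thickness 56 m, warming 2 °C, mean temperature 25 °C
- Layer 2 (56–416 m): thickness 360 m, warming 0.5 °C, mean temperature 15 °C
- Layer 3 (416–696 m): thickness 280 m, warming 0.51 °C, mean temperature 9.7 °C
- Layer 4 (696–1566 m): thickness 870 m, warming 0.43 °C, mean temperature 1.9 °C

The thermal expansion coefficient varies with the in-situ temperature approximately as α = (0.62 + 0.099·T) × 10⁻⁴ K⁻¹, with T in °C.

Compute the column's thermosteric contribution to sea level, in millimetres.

Layer 1: α = (0.62 + 0.099×25)×10⁻⁴ = 3.095×10⁻⁴ K⁻¹
Layer 2: α = (0.62 + 0.099×15)×10⁻⁴ = 2.105×10⁻⁴ K⁻¹
Layer 3: α = (0.62 + 0.099×9.7)×10⁻⁴ = 1.5803×10⁻⁴ K⁻¹
Layer 4: α = (0.62 + 0.099×1.9)×10⁻⁴ = 0.8081×10⁻⁴ K⁻¹
Layer 1: 56 × 2 × 3.095×10⁻⁴ = 0.034664 m
0.5 × 360 × 2.105×10⁻⁴ = 0.03789 m
416–696 m: 0.51 × 280 × 1.5803×10⁻⁴ = 0.022566684 m
870 × 0.43 × 0.8081×10⁻⁴ = 0.030231021 m
Δh = 0.034664 + 0.03789 + 0.022566684 + 0.030231021 = 0.125351705 m

Δh ≈ 130 mm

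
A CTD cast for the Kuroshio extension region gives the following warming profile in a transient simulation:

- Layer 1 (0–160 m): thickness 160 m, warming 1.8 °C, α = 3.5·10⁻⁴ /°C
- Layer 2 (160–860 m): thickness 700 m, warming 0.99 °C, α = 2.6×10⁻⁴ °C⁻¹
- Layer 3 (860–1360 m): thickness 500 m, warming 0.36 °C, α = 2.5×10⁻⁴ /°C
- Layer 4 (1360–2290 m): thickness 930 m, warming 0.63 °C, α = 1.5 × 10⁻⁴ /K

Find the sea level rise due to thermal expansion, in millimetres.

160 × 1.8 × 3.5×10⁻⁴ = 0.10080 m
2.6×10⁻⁴ × 0.99 × 700 = 0.18018 m
860–1360 m: 500 × 2.5×10⁻⁴ × 0.36 = 0.04500 m
1360–2290 m: 1.5×10⁻⁴ × 930 × 0.63 = 0.087885 m
Δh = 0.10080 + 0.18018 + 0.04500 + 0.087885 = 0.413865 m

414 mm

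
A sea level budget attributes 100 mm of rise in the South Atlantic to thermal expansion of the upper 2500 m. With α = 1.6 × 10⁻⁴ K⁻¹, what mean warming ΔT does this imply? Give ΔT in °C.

0.250 °C

ΔT = Δh/(αH) = 0.1 / (1.6×10⁻⁴ × 2500) = 0.2500 °C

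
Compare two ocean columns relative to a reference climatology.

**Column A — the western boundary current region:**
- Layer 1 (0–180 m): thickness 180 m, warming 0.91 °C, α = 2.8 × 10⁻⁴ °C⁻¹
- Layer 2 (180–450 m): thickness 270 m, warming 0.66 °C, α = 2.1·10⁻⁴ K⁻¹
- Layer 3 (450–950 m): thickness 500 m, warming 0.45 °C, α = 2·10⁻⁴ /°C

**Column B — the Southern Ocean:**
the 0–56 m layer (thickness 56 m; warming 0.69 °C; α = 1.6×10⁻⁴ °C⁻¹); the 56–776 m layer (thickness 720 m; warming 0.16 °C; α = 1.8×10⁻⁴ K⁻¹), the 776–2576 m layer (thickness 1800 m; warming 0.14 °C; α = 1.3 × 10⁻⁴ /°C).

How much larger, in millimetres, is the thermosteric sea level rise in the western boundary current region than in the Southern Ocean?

A 0–180 m: 180 × 2.8×10⁻⁴ × 0.91 = 0.045864 m
A Layer 2: 270 × 0.66 × 2.1×10⁻⁴ = 0.037422 m
A 450–950 m: 500 × 0.45 × 2×10⁻⁴ = 0.04500 m
A total: 0.128286 m
B 0–56 m: 1.6×10⁻⁴ × 0.69 × 56 = 0.0061824 m
B 56–776 m: 1.8×10⁻⁴ × 720 × 0.16 = 0.020736 m
B Layer 3: 1800 × 0.14 × 1.3×10⁻⁴ = 0.03276 m
B total: 0.0596784 m
Difference: 0.128286 − 0.0596784 = 0.0686076 m

69 mm larger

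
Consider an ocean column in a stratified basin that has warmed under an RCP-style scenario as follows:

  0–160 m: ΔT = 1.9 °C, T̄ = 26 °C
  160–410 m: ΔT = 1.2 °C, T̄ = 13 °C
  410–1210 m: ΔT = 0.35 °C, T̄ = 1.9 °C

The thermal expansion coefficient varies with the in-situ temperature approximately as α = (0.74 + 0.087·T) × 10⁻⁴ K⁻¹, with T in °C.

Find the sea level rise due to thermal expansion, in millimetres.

Layer 1: α = (0.74 + 0.087×26)×10⁻⁴ = 3.002×10⁻⁴ K⁻¹
Layer 2: α = (0.74 + 0.087×13)×10⁻⁴ = 1.871×10⁻⁴ K⁻¹
Layer 3: α = (0.74 + 0.087×1.9)×10⁻⁴ = 0.9053×10⁻⁴ K⁻¹
Layer 1: 3.002×10⁻⁴ × 160 × 1.9 = 0.0912608 m
160–410 m: 1.871×10⁻⁴ × 250 × 1.2 = 0.05613 m
0.9053×10⁻⁴ × 0.35 × 800 = 0.0253484 m
Δh = 0.0912608 + 0.05613 + 0.0253484 = 0.1727392 m

Δh = 173 mm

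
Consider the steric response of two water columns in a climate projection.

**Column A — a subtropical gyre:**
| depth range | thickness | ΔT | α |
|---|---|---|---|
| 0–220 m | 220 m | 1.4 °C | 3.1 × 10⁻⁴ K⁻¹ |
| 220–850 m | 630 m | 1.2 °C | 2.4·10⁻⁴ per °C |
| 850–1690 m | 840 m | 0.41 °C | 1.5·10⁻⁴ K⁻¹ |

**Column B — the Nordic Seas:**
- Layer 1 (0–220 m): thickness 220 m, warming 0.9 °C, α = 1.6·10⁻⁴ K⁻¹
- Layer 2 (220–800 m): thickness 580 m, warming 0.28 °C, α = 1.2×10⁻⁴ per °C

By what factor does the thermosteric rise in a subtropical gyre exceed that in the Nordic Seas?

A 220 × 3.1×10⁻⁴ × 1.4 = 0.09548 m
A 220–850 m: 2.4×10⁻⁴ × 1.2 × 630 = 0.18144 m
A Layer 3: 0.41 × 1.5×10⁻⁴ × 840 = 0.05166 m
A total: 0.32858 m
B 0–220 m: 1.6×10⁻⁴ × 220 × 0.9 = 0.03168 m
B Layer 2: 0.28 × 1.2×10⁻⁴ × 580 = 0.019488 m
B total: 0.051168 m
Ratio: 0.32858 / 0.051168 ≈ 6.422

≈ 6.4×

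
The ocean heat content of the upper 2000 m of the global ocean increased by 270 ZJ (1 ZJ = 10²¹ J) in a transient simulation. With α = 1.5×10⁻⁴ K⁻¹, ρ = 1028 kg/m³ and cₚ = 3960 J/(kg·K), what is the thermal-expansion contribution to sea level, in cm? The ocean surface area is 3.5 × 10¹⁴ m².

Per unit area: Q = 270×10²¹ / (3.5×10¹⁴) ≈ 7.714×10⁸ J/m²
Δh = αQ/(ρcₚ) = 1.5×10⁻⁴ × 7.714×10⁸ / (1028 × 3960) ≈ 0.028424 m

Δh = 2.84 cm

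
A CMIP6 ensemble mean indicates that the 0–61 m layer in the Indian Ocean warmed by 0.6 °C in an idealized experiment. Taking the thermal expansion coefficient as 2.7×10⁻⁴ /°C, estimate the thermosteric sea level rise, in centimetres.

Δh = 0.988 cm

Δh = αΔT·H = 2.7×10⁻⁴ × 0.6 × 61 = 0.009882 m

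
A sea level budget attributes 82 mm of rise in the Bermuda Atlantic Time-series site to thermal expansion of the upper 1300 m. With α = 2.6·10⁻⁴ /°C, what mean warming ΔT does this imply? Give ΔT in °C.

ΔT = Δh/(αH) = 0.082 / (2.6×10⁻⁴ × 1300) ≈ 0.2426 °C

ΔT ≈ 0.243 °C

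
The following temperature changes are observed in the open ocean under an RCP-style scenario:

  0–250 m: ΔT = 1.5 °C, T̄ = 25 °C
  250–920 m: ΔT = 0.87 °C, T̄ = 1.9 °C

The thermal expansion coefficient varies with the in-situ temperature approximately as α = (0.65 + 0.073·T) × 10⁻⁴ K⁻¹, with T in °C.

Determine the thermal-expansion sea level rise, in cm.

Δh ≈ 13.9 cm

Layer 1: α = (0.65 + 0.073×25)×10⁻⁴ = 2.475×10⁻⁴ K⁻¹
Layer 2: α = (0.65 + 0.073×1.9)×10⁻⁴ = 0.7887×10⁻⁴ K⁻¹
Layer 1: 250 × 1.5 × 2.475×10⁻⁴ = 0.0928125 m
Layer 2: 0.7887×10⁻⁴ × 670 × 0.87 = 0.045973323 m
Δh = 0.0928125 + 0.045973323 = 0.138785823 m ≈ 13.9 cm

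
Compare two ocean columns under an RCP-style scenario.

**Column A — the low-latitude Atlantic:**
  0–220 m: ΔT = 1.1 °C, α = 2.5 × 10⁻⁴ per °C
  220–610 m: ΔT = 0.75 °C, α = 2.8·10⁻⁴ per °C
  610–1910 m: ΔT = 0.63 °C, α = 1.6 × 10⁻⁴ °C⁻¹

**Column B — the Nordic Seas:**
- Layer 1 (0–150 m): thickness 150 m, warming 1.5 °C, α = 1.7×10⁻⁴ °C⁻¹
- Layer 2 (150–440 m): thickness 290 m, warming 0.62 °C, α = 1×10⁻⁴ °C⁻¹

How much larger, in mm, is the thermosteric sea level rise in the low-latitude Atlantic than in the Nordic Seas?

A 0–220 m: 220 × 2.5×10⁻⁴ × 1.1 = 0.06050 m
A Layer 2: 0.75 × 2.8×10⁻⁴ × 390 = 0.08190 m
A 1300 × 0.63 × 1.6×10⁻⁴ = 0.13104 m
A total: 0.27344 m
B 1.7×10⁻⁴ × 150 × 1.5 = 0.03825 m
B Layer 2: 1×10⁻⁴ × 290 × 0.62 = 0.01798 m
B total: 0.05623 m
Difference: 0.27344 − 0.05623 = 0.21721 m

217 mm larger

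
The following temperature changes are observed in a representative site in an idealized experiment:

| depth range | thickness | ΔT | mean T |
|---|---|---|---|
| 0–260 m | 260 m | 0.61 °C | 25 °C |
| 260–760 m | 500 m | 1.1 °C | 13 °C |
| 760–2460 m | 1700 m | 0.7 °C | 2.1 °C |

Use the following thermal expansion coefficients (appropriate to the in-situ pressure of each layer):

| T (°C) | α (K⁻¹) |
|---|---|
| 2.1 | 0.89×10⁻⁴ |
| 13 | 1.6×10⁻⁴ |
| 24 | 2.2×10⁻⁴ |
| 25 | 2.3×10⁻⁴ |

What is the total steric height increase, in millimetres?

Δh ≈ 230 mm

Layer 1 at 25 °C → α = 2.3×10⁻⁴ K⁻¹
Layer 2 at 13 °C → α = 1.6×10⁻⁴ K⁻¹
Layer 3 at 2.1 °C → α = 0.89×10⁻⁴ K⁻¹
0–260 m: 0.61 × 2.3×10⁻⁴ × 260 = 0.036478 m
500 × 1.1 × 1.6×10⁻⁴ = 0.08800 m
0.7 × 0.89×10⁻⁴ × 1700 = 0.10591 m
Δh = 0.036478 + 0.08800 + 0.10591 = 0.230388 m ≈ 230 mm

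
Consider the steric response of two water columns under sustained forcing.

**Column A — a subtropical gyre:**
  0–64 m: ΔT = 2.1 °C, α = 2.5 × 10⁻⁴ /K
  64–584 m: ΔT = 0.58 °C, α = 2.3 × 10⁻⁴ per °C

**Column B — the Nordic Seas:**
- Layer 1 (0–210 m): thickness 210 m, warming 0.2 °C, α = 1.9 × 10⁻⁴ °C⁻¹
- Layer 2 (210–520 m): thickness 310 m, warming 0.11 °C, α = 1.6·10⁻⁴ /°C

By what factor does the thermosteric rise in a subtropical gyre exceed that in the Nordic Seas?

≈ 7.66×

A 0–64 m: 2.5×10⁻⁴ × 2.1 × 64 = 0.03360 m
A Layer 2: 2.3×10⁻⁴ × 0.58 × 520 = 0.069368 m
A total: 0.102968 m
B 210 × 0.2 × 1.9×10⁻⁴ = 0.00798 m
B 1.6×10⁻⁴ × 0.11 × 310 = 0.005456 m
B total: 0.013436 m
Ratio: 0.102968 / 0.013436 ≈ 7.664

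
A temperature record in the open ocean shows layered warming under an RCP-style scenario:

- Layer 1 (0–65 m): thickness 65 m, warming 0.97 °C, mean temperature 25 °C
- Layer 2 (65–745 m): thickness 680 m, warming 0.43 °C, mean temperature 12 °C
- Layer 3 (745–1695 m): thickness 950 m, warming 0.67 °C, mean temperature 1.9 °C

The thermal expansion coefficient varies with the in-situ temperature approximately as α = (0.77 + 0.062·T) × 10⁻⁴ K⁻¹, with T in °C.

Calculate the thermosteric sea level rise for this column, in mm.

120 mm

Layer 1: α = (0.77 + 0.062×25)×10⁻⁴ = 2.32×10⁻⁴ K⁻¹
Layer 2: α = (0.77 + 0.062×12)×10⁻⁴ = 1.514×10⁻⁴ K⁻¹
Layer 3: α = (0.77 + 0.062×1.9)×10⁻⁴ = 0.8878×10⁻⁴ K⁻¹
0.97 × 2.32×10⁻⁴ × 65 = 0.0146276 m
65–745 m: 680 × 1.514×10⁻⁴ × 0.43 = 0.04426936 m
Layer 3: 0.8878×10⁻⁴ × 950 × 0.67 = 0.05650847 m
Δh = 0.0146276 + 0.04426936 + 0.05650847 = 0.11540543 m ≈ 120 mm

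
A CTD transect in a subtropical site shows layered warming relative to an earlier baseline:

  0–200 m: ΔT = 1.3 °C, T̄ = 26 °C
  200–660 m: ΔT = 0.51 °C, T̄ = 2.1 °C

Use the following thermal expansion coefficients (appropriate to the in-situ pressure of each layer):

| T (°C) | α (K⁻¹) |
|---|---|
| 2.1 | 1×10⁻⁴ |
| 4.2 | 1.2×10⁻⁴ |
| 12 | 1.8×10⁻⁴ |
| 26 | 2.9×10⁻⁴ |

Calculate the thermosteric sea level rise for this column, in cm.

about 9.89 cm

Layer 1 at 26 °C → α = 2.9×10⁻⁴ K⁻¹
Layer 2 at 2.1 °C → α = 1×10⁻⁴ K⁻¹
0–200 m: 200 × 1.3 × 2.9×10⁻⁴ = 0.07540 m
0.51 × 1×10⁻⁴ × 460 = 0.02346 m
Δh = 0.07540 + 0.02346 = 0.09886 m ≈ 9.89 cm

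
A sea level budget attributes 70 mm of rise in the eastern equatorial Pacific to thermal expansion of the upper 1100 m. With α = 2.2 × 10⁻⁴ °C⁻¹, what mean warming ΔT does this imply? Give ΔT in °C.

ΔT = Δh/(αH) = 0.07 / (2.2×10⁻⁴ × 1100) ≈ 0.2893 °C

0.289 °C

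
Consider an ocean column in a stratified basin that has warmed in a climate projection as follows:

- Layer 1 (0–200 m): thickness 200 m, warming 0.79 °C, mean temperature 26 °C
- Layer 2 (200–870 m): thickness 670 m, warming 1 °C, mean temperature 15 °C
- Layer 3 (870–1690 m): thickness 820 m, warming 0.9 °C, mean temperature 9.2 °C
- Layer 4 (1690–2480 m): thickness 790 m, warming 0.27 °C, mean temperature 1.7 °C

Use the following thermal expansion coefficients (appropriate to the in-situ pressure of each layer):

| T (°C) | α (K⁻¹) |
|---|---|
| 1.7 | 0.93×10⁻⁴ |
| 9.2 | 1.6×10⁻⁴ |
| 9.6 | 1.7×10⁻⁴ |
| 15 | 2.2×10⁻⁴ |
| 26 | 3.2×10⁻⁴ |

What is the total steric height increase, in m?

0.34 m of thermosteric rise

Layer 1 at 26 °C → α = 3.2×10⁻⁴ K⁻¹
Layer 2 at 15 °C → α = 2.2×10⁻⁴ K⁻¹
Layer 3 at 9.2 °C → α = 1.6×10⁻⁴ K⁻¹
Layer 4 at 1.7 °C → α = 0.93×10⁻⁴ K⁻¹
0–200 m: 3.2×10⁻⁴ × 0.79 × 200 = 0.05056 m
670 × 1 × 2.2×10⁻⁴ = 0.14740 m
0.9 × 820 × 1.6×10⁻⁴ = 0.11808 m
1690–2480 m: 790 × 0.93×10⁻⁴ × 0.27 = 0.0198369 m
Δh = 0.05056 + 0.14740 + 0.11808 + 0.0198369 = 0.3358769 m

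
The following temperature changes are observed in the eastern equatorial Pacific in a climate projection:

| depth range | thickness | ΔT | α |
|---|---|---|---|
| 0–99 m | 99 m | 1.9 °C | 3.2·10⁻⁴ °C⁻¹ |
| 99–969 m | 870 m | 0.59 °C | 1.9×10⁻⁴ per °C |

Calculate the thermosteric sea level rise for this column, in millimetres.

158 mm

1.9 × 99 × 3.2×10⁻⁴ = 0.060192 m
99–969 m: 0.59 × 1.9×10⁻⁴ × 870 = 0.097527 m
Δh = 0.060192 + 0.097527 = 0.157719 m ≈ 158 mm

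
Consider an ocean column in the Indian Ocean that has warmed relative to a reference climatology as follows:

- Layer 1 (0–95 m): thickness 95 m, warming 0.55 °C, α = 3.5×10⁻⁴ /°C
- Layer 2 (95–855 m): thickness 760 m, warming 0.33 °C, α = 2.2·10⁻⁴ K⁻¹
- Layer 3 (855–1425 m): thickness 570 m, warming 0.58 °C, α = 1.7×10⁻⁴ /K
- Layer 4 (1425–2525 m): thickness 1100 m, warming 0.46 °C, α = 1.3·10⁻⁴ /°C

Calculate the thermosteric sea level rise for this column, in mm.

Layer 1: 95 × 3.5×10⁻⁴ × 0.55 = 0.0182875 m
95–855 m: 2.2×10⁻⁴ × 760 × 0.33 = 0.055176 m
855–1425 m: 0.58 × 1.7×10⁻⁴ × 570 = 0.056202 m
Layer 4: 0.46 × 1.3×10⁻⁴ × 1100 = 0.06578 m
Δh = 0.0182875 + 0.055176 + 0.056202 + 0.06578 = 0.1954455 m

195 mm of thermosteric rise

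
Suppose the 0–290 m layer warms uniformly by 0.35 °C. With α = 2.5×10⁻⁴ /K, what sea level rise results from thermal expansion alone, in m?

about 0.0254 m

Δh = αΔT·H = 2.5×10⁻⁴ × 0.35 × 290 = 0.025375 m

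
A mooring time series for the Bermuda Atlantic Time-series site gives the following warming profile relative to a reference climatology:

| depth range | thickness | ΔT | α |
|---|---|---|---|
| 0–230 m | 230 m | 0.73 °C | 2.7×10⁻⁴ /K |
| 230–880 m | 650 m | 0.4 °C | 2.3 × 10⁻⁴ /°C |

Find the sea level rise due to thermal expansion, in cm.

Layer 1: 2.7×10⁻⁴ × 230 × 0.73 = 0.045333 m
650 × 2.3×10⁻⁴ × 0.4 = 0.05980 m
Δh = 0.045333 + 0.05980 = 0.105133 m ≈ 10.5 cm

Δh ≈ 10.5 cm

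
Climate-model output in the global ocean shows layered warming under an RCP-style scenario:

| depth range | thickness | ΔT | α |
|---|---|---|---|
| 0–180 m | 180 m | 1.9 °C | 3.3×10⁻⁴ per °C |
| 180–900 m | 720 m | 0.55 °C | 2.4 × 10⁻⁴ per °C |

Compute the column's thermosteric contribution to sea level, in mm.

Layer 1: 3.3×10⁻⁴ × 180 × 1.9 = 0.11286 m
180–900 m: 720 × 2.4×10⁻⁴ × 0.55 = 0.09504 m
Δh = 0.11286 + 0.09504 = 0.20790 m

208 mm of thermosteric rise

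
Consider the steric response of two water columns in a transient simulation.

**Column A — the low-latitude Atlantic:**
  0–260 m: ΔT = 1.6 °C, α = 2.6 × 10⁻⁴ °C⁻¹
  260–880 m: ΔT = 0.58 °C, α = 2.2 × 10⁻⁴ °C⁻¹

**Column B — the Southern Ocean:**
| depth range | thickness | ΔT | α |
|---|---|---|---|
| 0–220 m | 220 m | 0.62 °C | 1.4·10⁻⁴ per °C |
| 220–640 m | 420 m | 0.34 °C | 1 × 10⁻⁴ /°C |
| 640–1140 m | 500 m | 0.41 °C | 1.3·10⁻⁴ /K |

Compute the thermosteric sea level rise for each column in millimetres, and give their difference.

A 0–260 m: 2.6×10⁻⁴ × 260 × 1.6 = 0.10816 m
A 260–880 m: 2.2×10⁻⁴ × 0.58 × 620 = 0.079112 m
A total: 0.187272 m
B Layer 1: 220 × 1.4×10⁻⁴ × 0.62 = 0.019096 m
B Layer 2: 1×10⁻⁴ × 0.34 × 420 = 0.01428 m
B 1.3×10⁻⁴ × 0.41 × 500 = 0.02665 m
B total: 0.060026 m
Difference: 0.187272 − 0.060026 = 0.127246 m

Δh_A ≈ 190 mm, Δh_B ≈ 60 mm; difference ≈ 130 mm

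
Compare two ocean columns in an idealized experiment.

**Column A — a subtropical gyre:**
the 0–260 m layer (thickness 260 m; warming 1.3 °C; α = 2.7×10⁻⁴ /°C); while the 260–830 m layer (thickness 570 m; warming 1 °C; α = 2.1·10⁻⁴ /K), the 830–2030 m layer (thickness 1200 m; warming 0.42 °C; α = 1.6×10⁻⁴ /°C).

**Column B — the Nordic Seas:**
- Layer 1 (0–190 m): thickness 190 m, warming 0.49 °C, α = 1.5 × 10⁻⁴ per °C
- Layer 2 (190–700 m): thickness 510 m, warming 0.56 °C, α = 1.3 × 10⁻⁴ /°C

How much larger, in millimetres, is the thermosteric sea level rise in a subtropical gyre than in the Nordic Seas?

A Layer 1: 260 × 1.3 × 2.7×10⁻⁴ = 0.09126 m
A Layer 2: 2.1×10⁻⁴ × 570 × 1 = 0.11970 m
A 830–2030 m: 1200 × 1.6×10⁻⁴ × 0.42 = 0.08064 m
A total: 0.29160 m
B 0–190 m: 190 × 0.49 × 1.5×10⁻⁴ = 0.013965 m
B 0.56 × 1.3×10⁻⁴ × 510 = 0.037128 m
B total: 0.051093 m
Difference: 0.29160 − 0.051093 = 0.240507 m

240 mm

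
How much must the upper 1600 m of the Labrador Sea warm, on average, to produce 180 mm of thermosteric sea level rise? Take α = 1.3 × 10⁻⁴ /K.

0.865 °C

ΔT = Δh/(αH) = 0.18 / (1.3×10⁻⁴ × 1600) ≈ 0.8654 °C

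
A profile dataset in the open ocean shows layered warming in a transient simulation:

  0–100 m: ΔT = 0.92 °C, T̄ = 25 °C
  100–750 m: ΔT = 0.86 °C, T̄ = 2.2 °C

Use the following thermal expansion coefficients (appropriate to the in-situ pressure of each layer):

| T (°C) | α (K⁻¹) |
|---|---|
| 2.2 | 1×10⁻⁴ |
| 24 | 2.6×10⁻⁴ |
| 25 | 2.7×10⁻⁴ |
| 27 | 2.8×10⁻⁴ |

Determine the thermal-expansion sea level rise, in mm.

Δh = 81 mm

Layer 1 at 25 °C → α = 2.7×10⁻⁴ K⁻¹
Layer 2 at 2.2 °C → α = 1×10⁻⁴ K⁻¹
0–100 m: 2.7×10⁻⁴ × 0.92 × 100 = 0.02484 m
Layer 2: 1×10⁻⁴ × 650 × 0.86 = 0.05590 m
Δh = 0.02484 + 0.05590 = 0.08074 m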